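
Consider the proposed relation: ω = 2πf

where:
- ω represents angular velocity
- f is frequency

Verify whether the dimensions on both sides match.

Yes

ω (angular velocity) has dimensions [T^-1].
f (frequency) has dimensions [T^-1].

Left side: [T^-1]
Right side: [T^-1]

Both sides have the same dimensions, so the equation is dimensionally consistent.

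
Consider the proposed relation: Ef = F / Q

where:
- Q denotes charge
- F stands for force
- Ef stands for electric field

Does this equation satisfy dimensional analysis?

Yes

Q (charge) has dimensions [I T].
F (force) has dimensions [L M T^-2].
Ef (electric field) has dimensions [I^-1 L M T^-3].

Left side: [I^-1 L M T^-3]
Right side: [I^-1 L M T^-3]

Both sides have the same dimensions, so the equation is dimensionally consistent.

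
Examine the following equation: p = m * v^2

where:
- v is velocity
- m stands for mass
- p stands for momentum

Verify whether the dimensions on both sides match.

No

v (velocity) has dimensions [L T^-1].
m (mass) has dimensions [M].
p (momentum) has dimensions [L M T^-1].

Left side: [L M T^-1]
Right side: [L^2 M T^-2]

The two sides have different dimensions, so the equation is NOT dimensionally consistent.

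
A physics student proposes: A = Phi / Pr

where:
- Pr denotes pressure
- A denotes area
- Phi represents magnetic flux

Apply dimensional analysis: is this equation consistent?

No

Pr (pressure) has dimensions [L^-1 M T^-2].
A (area) has dimensions [L^2].
Phi (magnetic flux) has dimensions [I^-1 L^2 M T^-2].

Left side: [L^2]
Right side: [I^-1 L^3]

The two sides have different dimensions, so the equation is NOT dimensionally consistent.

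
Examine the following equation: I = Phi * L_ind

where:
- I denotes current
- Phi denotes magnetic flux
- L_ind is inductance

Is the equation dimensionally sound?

No

I (current) has dimensions [I].
Phi (magnetic flux) has dimensions [I^-1 L^2 M T^-2].
L_ind (inductance) has dimensions [I^-2 L^2 M T^-2].

Left side: [I]
Right side: [I^-3 L^4 M^2 T^-4]

The two sides have different dimensions, so the equation is NOT dimensionally consistent.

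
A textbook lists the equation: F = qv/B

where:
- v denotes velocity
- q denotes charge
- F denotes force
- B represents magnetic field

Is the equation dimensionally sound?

No

v (velocity) has dimensions [L T^-1].
q (charge) has dimensions [I T].
F (force) has dimensions [L M T^-2].
B (magnetic field) has dimensions [I^-1 M T^-2].

Left side: [L M T^-2]
Right side: [I^2 L M^-1 T^2]

The two sides have different dimensions, so the equation is NOT dimensionally consistent.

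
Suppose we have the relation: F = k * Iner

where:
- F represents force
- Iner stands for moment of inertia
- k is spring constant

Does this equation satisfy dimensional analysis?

No

F (force) has dimensions [L M T^-2].
Iner (moment of inertia) has dimensions [L^2 M].
k (spring constant) has dimensions [M T^-2].

Left side: [L M T^-2]
Right side: [L^2 M^2 T^-2]

The two sides have different dimensions, so the equation is NOT dimensionally consistent.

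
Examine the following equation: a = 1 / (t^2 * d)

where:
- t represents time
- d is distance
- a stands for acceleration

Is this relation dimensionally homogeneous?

No

t (time) has dimensions [T].
d (distance) has dimensions [L].
a (acceleration) has dimensions [L T^-2].

Left side: [L T^-2]
Right side: [L^-1 T^-2]

The two sides have different dimensions, so the equation is NOT dimensionally consistent.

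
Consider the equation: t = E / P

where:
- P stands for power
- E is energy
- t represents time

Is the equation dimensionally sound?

Yes

P (power) has dimensions [L^2 M T^-3].
E (energy) has dimensions [L^2 M T^-2].
t (time) has dimensions [T].

Left side: [T]
Right side: [T]

Both sides have the same dimensions, so the equation is dimensionally consistent.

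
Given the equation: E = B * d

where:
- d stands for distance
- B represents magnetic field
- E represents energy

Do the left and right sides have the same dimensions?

No

d (distance) has dimensions [L].
B (magnetic field) has dimensions [I^-1 M T^-2].
E (energy) has dimensions [L^2 M T^-2].

Left side: [L^2 M T^-2]
Right side: [I^-1 L M T^-2]

The two sides have different dimensions, so the equation is NOT dimensionally consistent.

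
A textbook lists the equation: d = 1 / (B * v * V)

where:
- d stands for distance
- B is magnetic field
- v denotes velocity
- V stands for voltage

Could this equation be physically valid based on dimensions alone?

No

d (distance) has dimensions [L].
B (magnetic field) has dimensions [I^-1 M T^-2].
v (velocity) has dimensions [L T^-1].
V (voltage) has dimensions [I^-1 L^2 M T^-3].

Left side: [L]
Right side: [I^2 L^-3 M^-2 T^6]

The two sides have different dimensions, so the equation is NOT dimensionally consistent.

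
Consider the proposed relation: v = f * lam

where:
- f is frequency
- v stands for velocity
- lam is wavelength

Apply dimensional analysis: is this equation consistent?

Yes

f (frequency) has dimensions [T^-1].
v (velocity) has dimensions [L T^-1].
lam (wavelength) has dimensions [L].

Left side: [L T^-1]
Right side: [L T^-1]

Both sides have the same dimensions, so the equation is dimensionally consistent.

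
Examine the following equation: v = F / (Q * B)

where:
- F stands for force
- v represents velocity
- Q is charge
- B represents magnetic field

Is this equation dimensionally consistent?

Yes

F (force) has dimensions [L M T^-2].
v (velocity) has dimensions [L T^-1].
Q (charge) has dimensions [I T].
B (magnetic field) has dimensions [I^-1 M T^-2].

Left side: [L T^-1]
Right side: [L T^-1]

Both sides have the same dimensions, so the equation is dimensionally consistent.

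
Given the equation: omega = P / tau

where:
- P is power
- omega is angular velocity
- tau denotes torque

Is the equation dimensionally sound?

Yes

P (power) has dimensions [L^2 M T^-3].
omega (angular velocity) has dimensions [T^-1].
tau (torque) has dimensions [L^2 M T^-2].

Left side: [T^-1]
Right side: [T^-1]

Both sides have the same dimensions, so the equation is dimensionally consistent.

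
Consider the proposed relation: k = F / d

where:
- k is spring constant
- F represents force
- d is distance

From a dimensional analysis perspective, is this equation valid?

Yes

k (spring constant) has dimensions [M T^-2].
F (force) has dimensions [L M T^-2].
d (distance) has dimensions [L].

Left side: [M T^-2]
Right side: [M T^-2]

Both sides have the same dimensions, so the equation is dimensionally consistent.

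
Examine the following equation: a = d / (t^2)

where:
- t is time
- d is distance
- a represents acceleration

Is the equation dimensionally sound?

Yes

t (time) has dimensions [T].
d (distance) has dimensions [L].
a (acceleration) has dimensions [L T^-2].

Left side: [L T^-2]
Right side: [L T^-2]

Both sides have the same dimensions, so the equation is dimensionally consistent.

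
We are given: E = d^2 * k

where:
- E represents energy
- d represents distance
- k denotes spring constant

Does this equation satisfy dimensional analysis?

Yes

E (energy) has dimensions [L^2 M T^-2].
d (distance) has dimensions [L].
k (spring constant) has dimensions [M T^-2].

Left side: [L^2 M T^-2]
Right side: [L^2 M T^-2]

Both sides have the same dimensions, so the equation is dimensionally consistent.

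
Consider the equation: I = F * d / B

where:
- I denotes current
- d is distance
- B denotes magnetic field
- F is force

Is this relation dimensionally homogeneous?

No

I (current) has dimensions [I].
d (distance) has dimensions [L].
B (magnetic field) has dimensions [I^-1 M T^-2].
F (force) has dimensions [L M T^-2].

Left side: [I]
Right side: [I L^2]

The two sides have different dimensions, so the equation is NOT dimensionally consistent.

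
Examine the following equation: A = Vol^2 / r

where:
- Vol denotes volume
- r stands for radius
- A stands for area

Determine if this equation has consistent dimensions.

No

Vol (volume) has dimensions [L^3].
r (radius) has dimensions [L].
A (area) has dimensions [L^2].

Left side: [L^2]
Right side: [L^5]

The two sides have different dimensions, so the equation is NOT dimensionally consistent.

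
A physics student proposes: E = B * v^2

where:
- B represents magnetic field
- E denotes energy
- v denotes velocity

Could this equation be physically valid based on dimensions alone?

No

B (magnetic field) has dimensions [I^-1 M T^-2].
E (energy) has dimensions [L^2 M T^-2].
v (velocity) has dimensions [L T^-1].

Left side: [L^2 M T^-2]
Right side: [I^-1 L^2 M T^-4]

The two sides have different dimensions, so the equation is NOT dimensionally consistent.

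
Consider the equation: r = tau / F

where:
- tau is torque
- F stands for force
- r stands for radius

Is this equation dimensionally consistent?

Yes

tau (torque) has dimensions [L^2 M T^-2].
F (force) has dimensions [L M T^-2].
r (radius) has dimensions [L].

Left side: [L]
Right side: [L]

Both sides have the same dimensions, so the equation is dimensionally consistent.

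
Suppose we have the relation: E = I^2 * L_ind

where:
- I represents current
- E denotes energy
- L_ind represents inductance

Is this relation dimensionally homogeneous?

Yes

I (current) has dimensions [I].
E (energy) has dimensions [L^2 M T^-2].
L_ind (inductance) has dimensions [I^-2 L^2 M T^-2].

Left side: [L^2 M T^-2]
Right side: [L^2 M T^-2]

Both sides have the same dimensions, so the equation is dimensionally consistent.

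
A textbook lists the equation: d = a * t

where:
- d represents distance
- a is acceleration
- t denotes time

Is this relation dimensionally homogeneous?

No

d (distance) has dimensions [L].
a (acceleration) has dimensions [L T^-2].
t (time) has dimensions [T].

Left side: [L]
Right side: [L T^-1]

The two sides have different dimensions, so the equation is NOT dimensionally consistent.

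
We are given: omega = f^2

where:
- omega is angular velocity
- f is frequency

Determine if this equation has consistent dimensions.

No

omega (angular velocity) has dimensions [T^-1].
f (frequency) has dimensions [T^-1].

Left side: [T^-1]
Right side: [T^-2]

The two sides have different dimensions, so the equation is NOT dimensionally consistent.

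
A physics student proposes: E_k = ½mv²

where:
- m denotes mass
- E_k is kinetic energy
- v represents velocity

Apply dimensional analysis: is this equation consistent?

Yes

m (mass) has dimensions [M].
E_k (kinetic energy) has dimensions [L^2 M T^-2].
v (velocity) has dimensions [L T^-1].

Left side: [L^2 M T^-2]
Right side: [L^2 M T^-2]

Both sides have the same dimensions, so the equation is dimensionally consistent.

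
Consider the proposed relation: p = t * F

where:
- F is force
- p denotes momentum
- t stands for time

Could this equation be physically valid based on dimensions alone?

Yes

F (force) has dimensions [L M T^-2].
p (momentum) has dimensions [L M T^-1].
t (time) has dimensions [T].

Left side: [L M T^-1]
Right side: [L M T^-1]

Both sides have the same dimensions, so the equation is dimensionally consistent.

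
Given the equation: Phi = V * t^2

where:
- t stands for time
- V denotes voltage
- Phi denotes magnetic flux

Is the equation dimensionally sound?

No

t (time) has dimensions [T].
V (voltage) has dimensions [I^-1 L^2 M T^-3].
Phi (magnetic flux) has dimensions [I^-1 L^2 M T^-2].

Left side: [I^-1 L^2 M T^-2]
Right side: [I^-1 L^2 M T^-1]

The two sides have different dimensions, so the equation is NOT dimensionally consistent.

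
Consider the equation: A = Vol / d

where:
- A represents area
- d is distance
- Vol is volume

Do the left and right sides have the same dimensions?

Yes

A (area) has dimensions [L^2].
d (distance) has dimensions [L].
Vol (volume) has dimensions [L^3].

Left side: [L^2]
Right side: [L^2]

Both sides have the same dimensions, so the equation is dimensionally consistent.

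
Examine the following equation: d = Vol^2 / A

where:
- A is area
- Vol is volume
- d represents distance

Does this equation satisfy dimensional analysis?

No

A (area) has dimensions [L^2].
Vol (volume) has dimensions [L^3].
d (distance) has dimensions [L].

Left side: [L]
Right side: [L^4]

The two sides have different dimensions, so the equation is NOT dimensionally consistent.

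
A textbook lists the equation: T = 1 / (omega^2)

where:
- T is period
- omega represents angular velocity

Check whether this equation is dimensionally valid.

No

T (period) has dimensions [T].
omega (angular velocity) has dimensions [T^-1].

Left side: [T]
Right side: [T^2]

The two sides have different dimensions, so the equation is NOT dimensionally consistent.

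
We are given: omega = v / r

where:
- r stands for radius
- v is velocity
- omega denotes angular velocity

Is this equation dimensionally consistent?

Yes

r (radius) has dimensions [L].
v (velocity) has dimensions [L T^-1].
omega (angular velocity) has dimensions [T^-1].

Left side: [T^-1]
Right side: [T^-1]

Both sides have the same dimensions, so the equation is dimensionally consistent.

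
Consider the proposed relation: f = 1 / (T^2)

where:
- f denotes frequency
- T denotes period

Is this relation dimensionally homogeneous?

No

f (frequency) has dimensions [T^-1].
T (period) has dimensions [T].

Left side: [T^-1]
Right side: [T^-2]

The two sides have different dimensions, so the equation is NOT dimensionally consistent.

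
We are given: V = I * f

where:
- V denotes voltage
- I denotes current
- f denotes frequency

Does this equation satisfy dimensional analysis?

No

V (voltage) has dimensions [I^-1 L^2 M T^-3].
I (current) has dimensions [I].
f (frequency) has dimensions [T^-1].

Left side: [I^-1 L^2 M T^-3]
Right side: [I T^-1]

The two sides have different dimensions, so the equation is NOT dimensionally consistent.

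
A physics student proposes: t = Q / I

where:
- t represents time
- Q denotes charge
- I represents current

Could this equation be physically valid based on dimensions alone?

Yes

t (time) has dimensions [T].
Q (charge) has dimensions [I T].
I (current) has dimensions [I].

Left side: [T]
Right side: [T]

Both sides have the same dimensions, so the equation is dimensionally consistent.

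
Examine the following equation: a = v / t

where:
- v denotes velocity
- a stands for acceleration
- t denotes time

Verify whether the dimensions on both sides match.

Yes

v (velocity) has dimensions [L T^-1].
a (acceleration) has dimensions [L T^-2].
t (time) has dimensions [T].

Left side: [L T^-2]
Right side: [L T^-2]

Both sides have the same dimensions, so the equation is dimensionally consistent.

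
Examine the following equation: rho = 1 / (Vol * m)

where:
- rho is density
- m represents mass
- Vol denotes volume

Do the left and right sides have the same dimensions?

No

rho (density) has dimensions [L^-3 M].
m (mass) has dimensions [M].
Vol (volume) has dimensions [L^3].

Left side: [L^-3 M]
Right side: [L^-3 M^-1]

The two sides have different dimensions, so the equation is NOT dimensionally consistent.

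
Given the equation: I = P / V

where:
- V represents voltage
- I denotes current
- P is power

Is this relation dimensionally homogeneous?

Yes

V (voltage) has dimensions [I^-1 L^2 M T^-3].
I (current) has dimensions [I].
P (power) has dimensions [L^2 M T^-3].

Left side: [I]
Right side: [I]

Both sides have the same dimensions, so the equation is dimensionally consistent.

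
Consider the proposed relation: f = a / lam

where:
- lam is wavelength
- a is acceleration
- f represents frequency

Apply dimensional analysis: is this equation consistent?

No

lam (wavelength) has dimensions [L].
a (acceleration) has dimensions [L T^-2].
f (frequency) has dimensions [T^-1].

Left side: [T^-1]
Right side: [T^-2]

The two sides have different dimensions, so the equation is NOT dimensionally consistent.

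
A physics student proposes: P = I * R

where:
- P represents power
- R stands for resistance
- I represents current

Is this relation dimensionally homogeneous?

No

P (power) has dimensions [L^2 M T^-3].
R (resistance) has dimensions [I^-2 L^2 M T^-3].
I (current) has dimensions [I].

Left side: [L^2 M T^-3]
Right side: [I^-1 L^2 M T^-3]

The two sides have different dimensions, so the equation is NOT dimensionally consistent.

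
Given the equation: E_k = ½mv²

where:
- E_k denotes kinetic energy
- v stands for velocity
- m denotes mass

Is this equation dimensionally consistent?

Yes

E_k (kinetic energy) has dimensions [L^2 M T^-2].
v (velocity) has dimensions [L T^-1].
m (mass) has dimensions [M].

Left side: [L^2 M T^-2]
Right side: [L^2 M T^-2]

Both sides have the same dimensions, so the equation is dimensionally consistent.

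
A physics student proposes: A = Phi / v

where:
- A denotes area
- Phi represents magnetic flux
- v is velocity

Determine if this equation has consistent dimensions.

No

A (area) has dimensions [L^2].
Phi (magnetic flux) has dimensions [I^-1 L^2 M T^-2].
v (velocity) has dimensions [L T^-1].

Left side: [L^2]
Right side: [I^-1 L M T^-1]

The two sides have different dimensions, so the equation is NOT dimensionally consistent.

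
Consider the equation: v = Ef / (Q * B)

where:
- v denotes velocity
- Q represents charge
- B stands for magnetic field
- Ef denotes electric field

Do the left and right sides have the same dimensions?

No

v (velocity) has dimensions [L T^-1].
Q (charge) has dimensions [I T].
B (magnetic field) has dimensions [I^-1 M T^-2].
Ef (electric field) has dimensions [I^-1 L M T^-3].

Left side: [L T^-1]
Right side: [I^-1 L T^-2]

The two sides have different dimensions, so the equation is NOT dimensionally consistent.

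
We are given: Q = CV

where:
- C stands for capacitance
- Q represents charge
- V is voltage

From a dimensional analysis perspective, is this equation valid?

Yes

C (capacitance) has dimensions [I^2 L^-2 M^-1 T^4].
Q (charge) has dimensions [I T].
V (voltage) has dimensions [I^-1 L^2 M T^-3].

Left side: [I T]
Right side: [I T]

Both sides have the same dimensions, so the equation is dimensionally consistent.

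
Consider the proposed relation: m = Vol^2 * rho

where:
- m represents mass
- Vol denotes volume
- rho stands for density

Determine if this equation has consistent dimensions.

No

m (mass) has dimensions [M].
Vol (volume) has dimensions [L^3].
rho (density) has dimensions [L^-3 M].

Left side: [M]
Right side: [L^3 M]

The two sides have different dimensions, so the equation is NOT dimensionally consistent.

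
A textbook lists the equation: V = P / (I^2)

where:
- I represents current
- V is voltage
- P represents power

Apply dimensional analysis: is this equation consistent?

No

I (current) has dimensions [I].
V (voltage) has dimensions [I^-1 L^2 M T^-3].
P (power) has dimensions [L^2 M T^-3].

Left side: [I^-1 L^2 M T^-3]
Right side: [I^-2 L^2 M T^-3]

The two sides have different dimensions, so the equation is NOT dimensionally consistent.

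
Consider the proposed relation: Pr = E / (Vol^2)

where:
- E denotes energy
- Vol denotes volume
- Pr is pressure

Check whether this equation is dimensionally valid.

No

E (energy) has dimensions [L^2 M T^-2].
Vol (volume) has dimensions [L^3].
Pr (pressure) has dimensions [L^-1 M T^-2].

Left side: [L^-1 M T^-2]
Right side: [L^-4 M T^-2]

The two sides have different dimensions, so the equation is NOT dimensionally consistent.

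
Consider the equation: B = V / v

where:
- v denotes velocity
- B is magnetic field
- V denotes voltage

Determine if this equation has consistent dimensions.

No

v (velocity) has dimensions [L T^-1].
B (magnetic field) has dimensions [I^-1 M T^-2].
V (voltage) has dimensions [I^-1 L^2 M T^-3].

Left side: [I^-1 M T^-2]
Right side: [I^-1 L M T^-2]

The two sides have different dimensions, so the equation is NOT dimensionally consistent.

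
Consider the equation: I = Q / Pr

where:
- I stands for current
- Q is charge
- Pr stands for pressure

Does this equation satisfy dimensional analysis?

No

I (current) has dimensions [I].
Q (charge) has dimensions [I T].
Pr (pressure) has dimensions [L^-1 M T^-2].

Left side: [I]
Right side: [I L M^-1 T^3]

The two sides have different dimensions, so the equation is NOT dimensionally consistent.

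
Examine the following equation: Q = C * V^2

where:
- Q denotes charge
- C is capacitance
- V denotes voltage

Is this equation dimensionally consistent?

No

Q (charge) has dimensions [I T].
C (capacitance) has dimensions [I^2 L^-2 M^-1 T^4].
V (voltage) has dimensions [I^-1 L^2 M T^-3].

Left side: [I T]
Right side: [L^2 M T^-2]

The two sides have different dimensions, so the equation is NOT dimensionally consistent.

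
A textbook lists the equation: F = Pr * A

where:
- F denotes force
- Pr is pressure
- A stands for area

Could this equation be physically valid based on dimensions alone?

Yes

F (force) has dimensions [L M T^-2].
Pr (pressure) has dimensions [L^-1 M T^-2].
A (area) has dimensions [L^2].

Left side: [L M T^-2]
Right side: [L M T^-2]

Both sides have the same dimensions, so the equation is dimensionally consistent.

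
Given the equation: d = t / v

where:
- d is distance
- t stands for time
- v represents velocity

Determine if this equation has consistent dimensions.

No

d (distance) has dimensions [L].
t (time) has dimensions [T].
v (velocity) has dimensions [L T^-1].

Left side: [L]
Right side: [L^-1 T^2]

The two sides have different dimensions, so the equation is NOT dimensionally consistent.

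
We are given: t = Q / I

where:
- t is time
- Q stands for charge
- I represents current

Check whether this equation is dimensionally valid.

Yes

t (time) has dimensions [T].
Q (charge) has dimensions [I T].
I (current) has dimensions [I].

Left side: [T]
Right side: [T]

Both sides have the same dimensions, so the equation is dimensionally consistent.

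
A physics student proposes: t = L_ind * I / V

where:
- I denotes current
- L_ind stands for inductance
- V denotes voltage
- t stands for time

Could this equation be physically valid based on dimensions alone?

Yes

I (current) has dimensions [I].
L_ind (inductance) has dimensions [I^-2 L^2 M T^-2].
V (voltage) has dimensions [I^-1 L^2 M T^-3].
t (time) has dimensions [T].

Left side: [T]
Right side: [T]

Both sides have the same dimensions, so the equation is dimensionally consistent.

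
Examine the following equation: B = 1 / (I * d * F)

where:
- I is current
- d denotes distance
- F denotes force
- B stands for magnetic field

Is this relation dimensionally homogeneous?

No

I (current) has dimensions [I].
d (distance) has dimensions [L].
F (force) has dimensions [L M T^-2].
B (magnetic field) has dimensions [I^-1 M T^-2].

Left side: [I^-1 M T^-2]
Right side: [I^-1 L^-2 M^-1 T^2]

The two sides have different dimensions, so the equation is NOT dimensionally consistent.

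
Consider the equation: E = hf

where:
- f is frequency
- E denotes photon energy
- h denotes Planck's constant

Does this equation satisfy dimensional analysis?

Yes

f (frequency) has dimensions [T^-1].
E (photon energy) has dimensions [L^2 M T^-2].
h (Planck's constant) has dimensions [L^2 M T^-1].

Left side: [L^2 M T^-2]
Right side: [L^2 M T^-2]

Both sides have the same dimensions, so the equation is dimensionally consistent.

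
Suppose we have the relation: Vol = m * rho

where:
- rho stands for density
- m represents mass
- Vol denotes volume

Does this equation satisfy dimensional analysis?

No

rho (density) has dimensions [L^-3 M].
m (mass) has dimensions [M].
Vol (volume) has dimensions [L^3].

Left side: [L^3]
Right side: [L^-3 M^2]

The two sides have different dimensions, so the equation is NOT dimensionally consistent.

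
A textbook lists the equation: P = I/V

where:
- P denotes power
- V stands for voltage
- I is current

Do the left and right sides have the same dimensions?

No

P (power) has dimensions [L^2 M T^-3].
V (voltage) has dimensions [I^-1 L^2 M T^-3].
I (current) has dimensions [I].

Left side: [L^2 M T^-3]
Right side: [I^2 L^-2 M^-1 T^3]

The two sides have different dimensions, so the equation is NOT dimensionally consistent.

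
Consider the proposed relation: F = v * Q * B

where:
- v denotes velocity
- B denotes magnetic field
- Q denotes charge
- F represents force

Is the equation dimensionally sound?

Yes

v (velocity) has dimensions [L T^-1].
B (magnetic field) has dimensions [I^-1 M T^-2].
Q (charge) has dimensions [I T].
F (force) has dimensions [L M T^-2].

Left side: [L M T^-2]
Right side: [L M T^-2]

Both sides have the same dimensions, so the equation is dimensionally consistent.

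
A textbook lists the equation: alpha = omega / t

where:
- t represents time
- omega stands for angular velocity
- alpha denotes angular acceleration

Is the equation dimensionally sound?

Yes

t (time) has dimensions [T].
omega (angular velocity) has dimensions [T^-1].
alpha (angular acceleration) has dimensions [T^-2].

Left side: [T^-2]
Right side: [T^-2]

Both sides have the same dimensions, so the equation is dimensionally consistent.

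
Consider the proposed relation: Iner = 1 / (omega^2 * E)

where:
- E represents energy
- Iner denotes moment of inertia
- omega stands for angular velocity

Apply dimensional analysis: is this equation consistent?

No

E (energy) has dimensions [L^2 M T^-2].
Iner (moment of inertia) has dimensions [L^2 M].
omega (angular velocity) has dimensions [T^-1].

Left side: [L^2 M]
Right side: [L^-2 M^-1 T^4]

The two sides have different dimensions, so the equation is NOT dimensionally consistent.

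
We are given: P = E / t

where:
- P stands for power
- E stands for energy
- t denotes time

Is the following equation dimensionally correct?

Yes

P (power) has dimensions [L^2 M T^-3].
E (energy) has dimensions [L^2 M T^-2].
t (time) has dimensions [T].

Left side: [L^2 M T^-3]
Right side: [L^2 M T^-3]

Both sides have the same dimensions, so the equation is dimensionally consistent.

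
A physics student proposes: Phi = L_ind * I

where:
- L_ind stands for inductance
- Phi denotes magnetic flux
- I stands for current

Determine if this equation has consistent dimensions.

Yes

L_ind (inductance) has dimensions [I^-2 L^2 M T^-2].
Phi (magnetic flux) has dimensions [I^-1 L^2 M T^-2].
I (current) has dimensions [I].

Left side: [I^-1 L^2 M T^-2]
Right side: [I^-1 L^2 M T^-2]

Both sides have the same dimensions, so the equation is dimensionally consistent.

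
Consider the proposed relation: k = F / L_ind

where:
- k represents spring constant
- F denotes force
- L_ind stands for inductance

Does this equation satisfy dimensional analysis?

No

k (spring constant) has dimensions [M T^-2].
F (force) has dimensions [L M T^-2].
L_ind (inductance) has dimensions [I^-2 L^2 M T^-2].

Left side: [M T^-2]
Right side: [I^2 L^-1]

The two sides have different dimensions, so the equation is NOT dimensionally consistent.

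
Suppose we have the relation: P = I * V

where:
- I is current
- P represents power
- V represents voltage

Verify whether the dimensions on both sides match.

Yes

I (current) has dimensions [I].
P (power) has dimensions [L^2 M T^-3].
V (voltage) has dimensions [I^-1 L^2 M T^-3].

Left side: [L^2 M T^-3]
Right side: [L^2 M T^-3]

Both sides have the same dimensions, so the equation is dimensionally consistent.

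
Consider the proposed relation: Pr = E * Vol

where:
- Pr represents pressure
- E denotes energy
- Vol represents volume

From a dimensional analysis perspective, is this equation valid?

No

Pr (pressure) has dimensions [L^-1 M T^-2].
E (energy) has dimensions [L^2 M T^-2].
Vol (volume) has dimensions [L^3].

Left side: [L^-1 M T^-2]
Right side: [L^5 M T^-2]

The two sides have different dimensions, so the equation is NOT dimensionally consistent.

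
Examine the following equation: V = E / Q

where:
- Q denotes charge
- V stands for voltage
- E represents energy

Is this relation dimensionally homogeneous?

Yes

Q (charge) has dimensions [I T].
V (voltage) has dimensions [I^-1 L^2 M T^-3].
E (energy) has dimensions [L^2 M T^-2].

Left side: [I^-1 L^2 M T^-3]
Right side: [I^-1 L^2 M T^-3]

Both sides have the same dimensions, so the equation is dimensionally consistent.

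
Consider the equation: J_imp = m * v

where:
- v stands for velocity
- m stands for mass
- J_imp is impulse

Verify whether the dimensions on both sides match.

Yes

v (velocity) has dimensions [L T^-1].
m (mass) has dimensions [M].
J_imp (impulse) has dimensions [L M T^-1].

Left side: [L M T^-1]
Right side: [L M T^-1]

Both sides have the same dimensions, so the equation is dimensionally consistent.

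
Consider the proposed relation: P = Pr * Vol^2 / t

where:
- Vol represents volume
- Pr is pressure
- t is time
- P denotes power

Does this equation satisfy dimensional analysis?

No

Vol (volume) has dimensions [L^3].
Pr (pressure) has dimensions [L^-1 M T^-2].
t (time) has dimensions [T].
P (power) has dimensions [L^2 M T^-3].

Left side: [L^2 M T^-3]
Right side: [L^5 M T^-3]

The two sides have different dimensions, so the equation is NOT dimensionally consistent.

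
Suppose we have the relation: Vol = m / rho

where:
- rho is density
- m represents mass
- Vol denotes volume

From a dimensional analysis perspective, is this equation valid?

Yes

rho (density) has dimensions [L^-3 M].
m (mass) has dimensions [M].
Vol (volume) has dimensions [L^3].

Left side: [L^3]
Right side: [L^3]

Both sides have the same dimensions, so the equation is dimensionally consistent.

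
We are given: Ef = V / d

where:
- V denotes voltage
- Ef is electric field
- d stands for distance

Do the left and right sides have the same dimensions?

Yes

V (voltage) has dimensions [I^-1 L^2 M T^-3].
Ef (electric field) has dimensions [I^-1 L M T^-3].
d (distance) has dimensions [L].

Left side: [I^-1 L M T^-3]
Right side: [I^-1 L M T^-3]

Both sides have the same dimensions, so the equation is dimensionally consistent.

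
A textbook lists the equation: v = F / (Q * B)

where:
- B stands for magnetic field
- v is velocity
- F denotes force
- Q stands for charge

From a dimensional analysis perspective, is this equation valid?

Yes

B (magnetic field) has dimensions [I^-1 M T^-2].
v (velocity) has dimensions [L T^-1].
F (force) has dimensions [L M T^-2].
Q (charge) has dimensions [I T].

Left side: [L T^-1]
Right side: [L T^-1]

Both sides have the same dimensions, so the equation is dimensionally consistent.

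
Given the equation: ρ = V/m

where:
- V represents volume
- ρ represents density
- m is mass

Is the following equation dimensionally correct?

No

V (volume) has dimensions [L^3].
ρ (density) has dimensions [L^-3 M].
m (mass) has dimensions [M].

Left side: [L^-3 M]
Right side: [L^3 M^-1]

The two sides have different dimensions, so the equation is NOT dimensionally consistent.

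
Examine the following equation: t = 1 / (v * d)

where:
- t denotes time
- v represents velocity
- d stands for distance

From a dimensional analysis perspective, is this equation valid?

No

t (time) has dimensions [T].
v (velocity) has dimensions [L T^-1].
d (distance) has dimensions [L].

Left side: [T]
Right side: [L^-2 T]

The two sides have different dimensions, so the equation is NOT dimensionally consistent.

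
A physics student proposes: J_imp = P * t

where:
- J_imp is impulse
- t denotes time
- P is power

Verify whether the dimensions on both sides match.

No

J_imp (impulse) has dimensions [L M T^-1].
t (time) has dimensions [T].
P (power) has dimensions [L^2 M T^-3].

Left side: [L M T^-1]
Right side: [L^2 M T^-2]

The two sides have different dimensions, so the equation is NOT dimensionally consistent.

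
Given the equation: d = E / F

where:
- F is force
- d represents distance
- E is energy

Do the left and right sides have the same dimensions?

Yes

F (force) has dimensions [L M T^-2].
d (distance) has dimensions [L].
E (energy) has dimensions [L^2 M T^-2].

Left side: [L]
Right side: [L]

Both sides have the same dimensions, so the equation is dimensionally consistent.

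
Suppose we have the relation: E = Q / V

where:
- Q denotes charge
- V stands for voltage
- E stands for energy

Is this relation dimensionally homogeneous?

No

Q (charge) has dimensions [I T].
V (voltage) has dimensions [I^-1 L^2 M T^-3].
E (energy) has dimensions [L^2 M T^-2].

Left side: [L^2 M T^-2]
Right side: [I^2 L^-2 M^-1 T^4]

The two sides have different dimensions, so the equation is NOT dimensionally consistent.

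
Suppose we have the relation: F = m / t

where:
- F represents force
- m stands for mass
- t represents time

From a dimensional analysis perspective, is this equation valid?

No

F (force) has dimensions [L M T^-2].
m (mass) has dimensions [M].
t (time) has dimensions [T].

Left side: [L M T^-2]
Right side: [M T^-1]

The two sides have different dimensions, so the equation is NOT dimensionally consistent.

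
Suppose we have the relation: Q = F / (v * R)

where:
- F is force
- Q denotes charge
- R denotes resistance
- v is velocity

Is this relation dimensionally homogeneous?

No

F (force) has dimensions [L M T^-2].
Q (charge) has dimensions [I T].
R (resistance) has dimensions [I^-2 L^2 M T^-3].
v (velocity) has dimensions [L T^-1].

Left side: [I T]
Right side: [I^2 L^-2 T^2]

The two sides have different dimensions, so the equation is NOT dimensionally consistent.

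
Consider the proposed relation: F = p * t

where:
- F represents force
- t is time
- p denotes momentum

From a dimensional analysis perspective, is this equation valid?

No

F (force) has dimensions [L M T^-2].
t (time) has dimensions [T].
p (momentum) has dimensions [L M T^-1].

Left side: [L M T^-2]
Right side: [L M]

The two sides have different dimensions, so the equation is NOT dimensionally consistent.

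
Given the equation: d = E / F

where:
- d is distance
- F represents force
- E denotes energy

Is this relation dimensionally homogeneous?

Yes

d (distance) has dimensions [L].
F (force) has dimensions [L M T^-2].
E (energy) has dimensions [L^2 M T^-2].

Left side: [L]
Right side: [L]

Both sides have the same dimensions, so the equation is dimensionally consistent.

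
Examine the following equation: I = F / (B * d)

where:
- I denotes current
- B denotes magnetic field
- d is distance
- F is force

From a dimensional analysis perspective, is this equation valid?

Yes

I (current) has dimensions [I].
B (magnetic field) has dimensions [I^-1 M T^-2].
d (distance) has dimensions [L].
F (force) has dimensions [L M T^-2].

Left side: [I]
Right side: [I]

Both sides have the same dimensions, so the equation is dimensionally consistent.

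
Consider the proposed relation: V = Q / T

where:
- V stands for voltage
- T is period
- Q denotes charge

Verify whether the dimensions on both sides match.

No

V (voltage) has dimensions [I^-1 L^2 M T^-3].
T (period) has dimensions [T].
Q (charge) has dimensions [I T].

Left side: [I^-1 L^2 M T^-3]
Right side: [I]

The two sides have different dimensions, so the equation is NOT dimensionally consistent.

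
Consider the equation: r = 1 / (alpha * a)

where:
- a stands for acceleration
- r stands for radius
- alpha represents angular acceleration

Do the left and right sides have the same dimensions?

No

a (acceleration) has dimensions [L T^-2].
r (radius) has dimensions [L].
alpha (angular acceleration) has dimensions [T^-2].

Left side: [L]
Right side: [L^-1 T^4]

The two sides have different dimensions, so the equation is NOT dimensionally consistent.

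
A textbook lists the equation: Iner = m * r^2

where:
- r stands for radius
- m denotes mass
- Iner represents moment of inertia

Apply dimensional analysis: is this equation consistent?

Yes

r (radius) has dimensions [L].
m (mass) has dimensions [M].
Iner (moment of inertia) has dimensions [L^2 M].

Left side: [L^2 M]
Right side: [L^2 M]

Both sides have the same dimensions, so the equation is dimensionally consistent.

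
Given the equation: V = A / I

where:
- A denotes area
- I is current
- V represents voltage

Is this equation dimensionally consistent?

No

A (area) has dimensions [L^2].
I (current) has dimensions [I].
V (voltage) has dimensions [I^-1 L^2 M T^-3].

Left side: [I^-1 L^2 M T^-3]
Right side: [I^-1 L^2]

The two sides have different dimensions, so the equation is NOT dimensionally consistent.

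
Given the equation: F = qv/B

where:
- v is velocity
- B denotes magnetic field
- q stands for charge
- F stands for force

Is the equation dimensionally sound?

No

v (velocity) has dimensions [L T^-1].
B (magnetic field) has dimensions [I^-1 M T^-2].
q (charge) has dimensions [I T].
F (force) has dimensions [L M T^-2].

Left side: [L M T^-2]
Right side: [I^2 L M^-1 T^2]

The two sides have different dimensions, so the equation is NOT dimensionally consistent.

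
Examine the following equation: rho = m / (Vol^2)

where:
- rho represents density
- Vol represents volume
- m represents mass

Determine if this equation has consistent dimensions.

No

rho (density) has dimensions [L^-3 M].
Vol (volume) has dimensions [L^3].
m (mass) has dimensions [M].

Left side: [L^-3 M]
Right side: [L^-6 M]

The two sides have different dimensions, so the equation is NOT dimensionally consistent.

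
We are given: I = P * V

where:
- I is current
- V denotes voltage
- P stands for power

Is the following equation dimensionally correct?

No

I (current) has dimensions [I].
V (voltage) has dimensions [I^-1 L^2 M T^-3].
P (power) has dimensions [L^2 M T^-3].

Left side: [I]
Right side: [I^-1 L^4 M^2 T^-6]

The two sides have different dimensions, so the equation is NOT dimensionally consistent.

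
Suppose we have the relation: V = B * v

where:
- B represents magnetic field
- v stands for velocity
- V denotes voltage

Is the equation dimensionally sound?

No

B (magnetic field) has dimensions [I^-1 M T^-2].
v (velocity) has dimensions [L T^-1].
V (voltage) has dimensions [I^-1 L^2 M T^-3].

Left side: [I^-1 L^2 M T^-3]
Right side: [I^-1 L M T^-3]

The two sides have different dimensions, so the equation is NOT dimensionally consistent.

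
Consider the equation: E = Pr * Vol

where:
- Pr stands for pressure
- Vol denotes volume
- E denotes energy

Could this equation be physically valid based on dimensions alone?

Yes

Pr (pressure) has dimensions [L^-1 M T^-2].
Vol (volume) has dimensions [L^3].
E (energy) has dimensions [L^2 M T^-2].

Left side: [L^2 M T^-2]
Right side: [L^2 M T^-2]

Both sides have the same dimensions, so the equation is dimensionally consistent.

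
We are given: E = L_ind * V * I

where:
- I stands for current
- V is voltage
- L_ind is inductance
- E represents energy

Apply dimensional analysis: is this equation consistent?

No

I (current) has dimensions [I].
V (voltage) has dimensions [I^-1 L^2 M T^-3].
L_ind (inductance) has dimensions [I^-2 L^2 M T^-2].
E (energy) has dimensions [L^2 M T^-2].

Left side: [L^2 M T^-2]
Right side: [I^-2 L^4 M^2 T^-5]

The two sides have different dimensions, so the equation is NOT dimensionally consistent.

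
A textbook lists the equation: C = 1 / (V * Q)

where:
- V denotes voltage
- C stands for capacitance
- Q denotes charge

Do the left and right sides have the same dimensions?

No

V (voltage) has dimensions [I^-1 L^2 M T^-3].
C (capacitance) has dimensions [I^2 L^-2 M^-1 T^4].
Q (charge) has dimensions [I T].

Left side: [I^2 L^-2 M^-1 T^4]
Right side: [L^-2 M^-1 T^2]

The two sides have different dimensions, so the equation is NOT dimensionally consistent.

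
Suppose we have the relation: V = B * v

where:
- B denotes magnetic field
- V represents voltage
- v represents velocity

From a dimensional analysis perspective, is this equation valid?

No

B (magnetic field) has dimensions [I^-1 M T^-2].
V (voltage) has dimensions [I^-1 L^2 M T^-3].
v (velocity) has dimensions [L T^-1].

Left side: [I^-1 L^2 M T^-3]
Right side: [I^-1 L M T^-3]

The two sides have different dimensions, so the equation is NOT dimensionally consistent.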